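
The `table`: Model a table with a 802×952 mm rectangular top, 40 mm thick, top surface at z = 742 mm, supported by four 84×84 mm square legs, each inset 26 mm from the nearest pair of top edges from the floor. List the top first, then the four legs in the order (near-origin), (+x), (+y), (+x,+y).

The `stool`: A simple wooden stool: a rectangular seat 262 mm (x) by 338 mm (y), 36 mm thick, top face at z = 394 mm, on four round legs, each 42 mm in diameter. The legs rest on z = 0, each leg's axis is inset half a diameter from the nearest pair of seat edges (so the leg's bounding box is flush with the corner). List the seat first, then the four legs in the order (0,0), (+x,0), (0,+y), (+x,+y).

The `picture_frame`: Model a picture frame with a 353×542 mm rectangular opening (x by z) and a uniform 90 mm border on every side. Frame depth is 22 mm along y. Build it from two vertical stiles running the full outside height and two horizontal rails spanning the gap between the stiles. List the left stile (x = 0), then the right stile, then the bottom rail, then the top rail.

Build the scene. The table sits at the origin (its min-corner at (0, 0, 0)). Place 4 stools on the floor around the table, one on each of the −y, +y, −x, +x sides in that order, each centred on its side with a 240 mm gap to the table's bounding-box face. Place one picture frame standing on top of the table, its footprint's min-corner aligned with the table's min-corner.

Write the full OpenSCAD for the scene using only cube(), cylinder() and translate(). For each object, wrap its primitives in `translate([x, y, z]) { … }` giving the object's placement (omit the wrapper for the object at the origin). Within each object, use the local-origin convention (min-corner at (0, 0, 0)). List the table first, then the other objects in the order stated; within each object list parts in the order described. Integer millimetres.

translate([0, 0, 702]) cube([802, 952, 40]);
translate([26, 26, 0]) cube([84, 84, 702]);
translate([692, 26, 0]) cube([84, 84, 702]);
translate([26, 842, 0]) cube([84, 84, 702]);
translate([692, 842, 0]) cube([84, 84, 702]);
translate([270, -578, 0]) {
  translate([0, 0, 358]) cube([262, 338, 36]);
  translate([21, 21, 0]) cylinder(h = 358, r = 21);
  translate([241, 21, 0]) cylinder(h = 358, r = 21);
  translate([21, 317, 0]) cylinder(h = 358, r = 21);
  translate([241, 317, 0]) cylinder(h = 358, r = 21);
}
translate([270, 1192, 0]) {
  translate([0, 0, 358]) cube([262, 338, 36]);
  translate([21, 21, 0]) cylinder(h = 358, r = 21);
  translate([241, 21, 0]) cylinder(h = 358, r = 21);
  translate([21, 317, 0]) cylinder(h = 358, r = 21);
  translate([241, 317, 0]) cylinder(h = 358, r = 21);
}
translate([-502, 307, 0]) {
  translate([0, 0, 358]) cube([262, 338, 36]);
  translate([21, 21, 0]) cylinder(h = 358, r = 21);
  translate([241, 21, 0]) cylinder(h = 358, r = 21);
  translate([21, 317, 0]) cylinder(h = 358, r = 21);
  translate([241, 317, 0]) cylinder(h = 358, r = 21);
}
translate([1042, 307, 0]) {
  translate([0, 0, 358]) cube([262, 338, 36]);
  translate([21, 21, 0]) cylinder(h = 358, r = 21);
  translate([241, 21, 0]) cylinder(h = 358, r = 21);
  translate([21, 317, 0]) cylinder(h = 358, r = 21);
  translate([241, 317, 0]) cylinder(h = 358, r = 21);
}
translate([0, 0, 742]) {
  cube([90, 22, 722]);
  translate([443, 0, 0]) cube([90, 22, 722]);
  translate([90, 0, 0]) cube([353, 22, 90]);
  translate([90, 0, 632]) cube([353, 22, 90]);
}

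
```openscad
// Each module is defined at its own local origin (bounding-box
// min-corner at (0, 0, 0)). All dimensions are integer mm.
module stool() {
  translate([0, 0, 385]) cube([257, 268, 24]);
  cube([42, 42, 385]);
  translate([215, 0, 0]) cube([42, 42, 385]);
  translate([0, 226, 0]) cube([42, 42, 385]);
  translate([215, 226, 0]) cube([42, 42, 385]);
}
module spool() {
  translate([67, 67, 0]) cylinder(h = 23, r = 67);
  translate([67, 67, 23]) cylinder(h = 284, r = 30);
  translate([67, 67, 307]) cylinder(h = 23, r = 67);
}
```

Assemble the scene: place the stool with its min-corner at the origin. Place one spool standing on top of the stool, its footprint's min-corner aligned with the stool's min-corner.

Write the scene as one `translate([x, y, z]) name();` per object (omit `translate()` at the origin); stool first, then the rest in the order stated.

stool();
translate([0, 0, 409]) spool();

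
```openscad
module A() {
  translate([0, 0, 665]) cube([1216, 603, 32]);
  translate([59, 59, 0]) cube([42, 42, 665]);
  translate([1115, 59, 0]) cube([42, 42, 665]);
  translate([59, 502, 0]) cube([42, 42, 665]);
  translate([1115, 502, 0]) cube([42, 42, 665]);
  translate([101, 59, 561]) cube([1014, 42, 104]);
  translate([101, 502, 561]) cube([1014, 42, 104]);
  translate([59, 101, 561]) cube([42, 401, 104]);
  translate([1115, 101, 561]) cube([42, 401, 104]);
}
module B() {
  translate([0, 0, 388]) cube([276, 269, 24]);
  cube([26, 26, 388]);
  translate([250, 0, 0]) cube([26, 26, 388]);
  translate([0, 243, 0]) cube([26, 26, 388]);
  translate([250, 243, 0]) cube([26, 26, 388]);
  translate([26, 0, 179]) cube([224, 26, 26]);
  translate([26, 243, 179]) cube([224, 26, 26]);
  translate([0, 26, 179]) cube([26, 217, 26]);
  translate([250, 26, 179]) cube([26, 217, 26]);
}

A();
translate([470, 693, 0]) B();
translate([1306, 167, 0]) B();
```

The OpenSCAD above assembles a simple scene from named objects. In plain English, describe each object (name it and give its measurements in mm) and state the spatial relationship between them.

A is a table: top 1216 mm (x) × 603 mm (y), 32 mm thick, upper face at z = 697 mm, on four 42×42 mm square legs, each inset 59 mm from the nearest pair of top edges, running from z = 0 to the bottom of the top. Four apron rails, 42 mm thick and 104 mm tall, run between adjacent legs with their top edges flush with the underside of the top and their outer faces flush with the legs' outer faces.

B is a four-legged stool. The seat is 276×269 mm, 24 mm thick, top at z = 412 mm. It stands on four square legs, each 26×26 mm in cross-section, from z = 0 to the seat underside, each flush with a corner of the seat. Four stretchers, 26 mm wide and 26 mm tall, connect adjacent legs with their undersides at z = 179 mm, each running between the inner faces of the legs it joins and aligned with the legs' outer faces on the other axis.

Two stools sit around the table at the +y, +x sides.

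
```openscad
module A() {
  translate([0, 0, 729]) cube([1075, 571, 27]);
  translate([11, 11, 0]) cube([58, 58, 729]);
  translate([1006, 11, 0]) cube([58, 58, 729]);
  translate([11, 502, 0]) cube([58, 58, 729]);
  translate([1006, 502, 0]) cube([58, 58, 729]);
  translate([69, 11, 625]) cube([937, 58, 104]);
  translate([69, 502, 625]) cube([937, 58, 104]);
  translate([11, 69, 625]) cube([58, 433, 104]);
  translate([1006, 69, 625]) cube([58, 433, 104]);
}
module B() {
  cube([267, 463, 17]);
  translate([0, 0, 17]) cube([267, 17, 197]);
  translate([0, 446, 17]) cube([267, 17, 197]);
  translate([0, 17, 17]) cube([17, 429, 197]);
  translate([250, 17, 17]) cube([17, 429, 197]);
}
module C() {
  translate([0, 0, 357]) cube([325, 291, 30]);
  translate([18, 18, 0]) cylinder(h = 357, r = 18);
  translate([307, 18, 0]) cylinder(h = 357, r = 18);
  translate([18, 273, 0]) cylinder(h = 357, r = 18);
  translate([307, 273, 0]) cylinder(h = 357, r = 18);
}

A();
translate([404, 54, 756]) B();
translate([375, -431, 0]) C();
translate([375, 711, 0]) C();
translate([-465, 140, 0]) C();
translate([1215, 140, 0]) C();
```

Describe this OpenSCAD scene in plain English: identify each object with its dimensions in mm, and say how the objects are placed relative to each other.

A is a table with a 1075×571 mm rectangular top, 27 mm thick, top surface at z = 756 mm, supported by four 58×58 mm square legs, each inset 11 mm from the nearest pair of top edges, running from the floor. Four apron rails, 58 mm thick and 104 mm tall, run between adjacent legs with their top edges flush with the underside of the top and their outer faces flush with the legs' outer faces.

B is an open-topped rectangular box: outside dimensions 267×463×214 mm, with a uniform wall and base thickness of 17 mm. The base is a full 267×463 slab on the floor; four walls sit on top of the base. The front and back walls (the −y and +y sides) span the full width; the two side walls fit between them.

C is a four-legged stool. The seat is 325×291 mm, 30 mm thick, top at z = 387 mm. It stands on four round legs, each 36 mm in diameter, from z = 0 to the seat underside, each leg's axis is inset half a diameter from the nearest pair of seat edges (so the leg's bounding box is flush with the corner).

The open box is on top of the table, centred. Four stools sit around the table at the −y, +y, −x, +x sides.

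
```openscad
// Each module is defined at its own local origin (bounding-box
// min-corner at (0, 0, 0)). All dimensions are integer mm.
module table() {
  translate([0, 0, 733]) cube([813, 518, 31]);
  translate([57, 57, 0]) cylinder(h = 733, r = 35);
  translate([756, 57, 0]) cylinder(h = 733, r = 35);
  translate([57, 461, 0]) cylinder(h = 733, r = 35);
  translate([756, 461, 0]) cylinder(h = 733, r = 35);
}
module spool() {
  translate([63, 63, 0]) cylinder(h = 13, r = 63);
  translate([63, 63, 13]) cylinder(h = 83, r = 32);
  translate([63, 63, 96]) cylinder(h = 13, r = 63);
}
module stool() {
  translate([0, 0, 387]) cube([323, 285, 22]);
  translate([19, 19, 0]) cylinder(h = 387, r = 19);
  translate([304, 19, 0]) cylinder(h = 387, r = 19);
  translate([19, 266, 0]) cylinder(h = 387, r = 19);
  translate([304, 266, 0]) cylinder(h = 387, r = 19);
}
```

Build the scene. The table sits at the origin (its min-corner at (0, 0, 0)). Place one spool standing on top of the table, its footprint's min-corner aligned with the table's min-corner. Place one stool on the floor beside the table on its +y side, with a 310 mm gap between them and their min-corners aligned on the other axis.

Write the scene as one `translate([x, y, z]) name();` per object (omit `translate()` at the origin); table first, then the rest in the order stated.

table();
translate([0, 0, 764]) spool();
translate([0, 828, 0]) stool();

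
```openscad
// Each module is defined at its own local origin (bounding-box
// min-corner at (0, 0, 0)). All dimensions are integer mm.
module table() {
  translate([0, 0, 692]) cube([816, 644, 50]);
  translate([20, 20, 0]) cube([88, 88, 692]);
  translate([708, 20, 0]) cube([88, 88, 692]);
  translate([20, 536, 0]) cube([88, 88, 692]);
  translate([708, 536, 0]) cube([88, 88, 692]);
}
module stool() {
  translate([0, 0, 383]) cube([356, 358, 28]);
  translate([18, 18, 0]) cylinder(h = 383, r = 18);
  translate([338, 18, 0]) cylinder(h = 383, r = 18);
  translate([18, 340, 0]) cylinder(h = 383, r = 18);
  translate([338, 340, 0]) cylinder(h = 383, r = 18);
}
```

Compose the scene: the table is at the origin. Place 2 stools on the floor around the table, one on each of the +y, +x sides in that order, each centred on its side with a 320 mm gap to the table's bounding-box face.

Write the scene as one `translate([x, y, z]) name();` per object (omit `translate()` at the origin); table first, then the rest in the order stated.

table();
translate([230, 964, 0]) stool();
translate([1136, 143, 0]) stool();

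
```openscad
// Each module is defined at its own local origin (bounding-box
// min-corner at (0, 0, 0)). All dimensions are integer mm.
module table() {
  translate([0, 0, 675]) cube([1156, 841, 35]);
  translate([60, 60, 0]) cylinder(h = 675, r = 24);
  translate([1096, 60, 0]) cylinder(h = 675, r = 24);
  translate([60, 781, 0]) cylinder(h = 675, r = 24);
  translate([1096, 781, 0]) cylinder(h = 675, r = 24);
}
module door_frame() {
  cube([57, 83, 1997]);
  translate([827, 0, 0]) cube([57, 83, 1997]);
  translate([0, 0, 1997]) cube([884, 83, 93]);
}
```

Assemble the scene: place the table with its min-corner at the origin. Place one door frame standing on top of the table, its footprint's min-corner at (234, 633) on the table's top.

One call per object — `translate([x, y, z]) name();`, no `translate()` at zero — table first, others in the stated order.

table();
translate([234, 633, 710]) door_frame();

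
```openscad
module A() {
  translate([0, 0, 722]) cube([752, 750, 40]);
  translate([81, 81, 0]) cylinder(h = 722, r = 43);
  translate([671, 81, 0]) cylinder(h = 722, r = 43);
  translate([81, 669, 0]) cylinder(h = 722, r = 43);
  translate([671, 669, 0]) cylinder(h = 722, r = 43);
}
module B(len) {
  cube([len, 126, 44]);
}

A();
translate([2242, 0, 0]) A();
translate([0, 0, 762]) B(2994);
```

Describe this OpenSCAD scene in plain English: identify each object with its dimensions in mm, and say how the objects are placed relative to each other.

A is a table: top 752 mm (x) × 750 mm (y), 40 mm thick, upper face at z = 762 mm, on four round legs of 86 mm diameter, each leg's bounding box inset 38 mm from the nearest pair of top edges, running from z = 0 to the bottom of the top.

B is a rectangular beam 2994 mm long (x), 126 mm deep (y), 44 mm thick (z).

The beam spans the tops of two tables placed 1490 mm apart, resting at z = 762 mm.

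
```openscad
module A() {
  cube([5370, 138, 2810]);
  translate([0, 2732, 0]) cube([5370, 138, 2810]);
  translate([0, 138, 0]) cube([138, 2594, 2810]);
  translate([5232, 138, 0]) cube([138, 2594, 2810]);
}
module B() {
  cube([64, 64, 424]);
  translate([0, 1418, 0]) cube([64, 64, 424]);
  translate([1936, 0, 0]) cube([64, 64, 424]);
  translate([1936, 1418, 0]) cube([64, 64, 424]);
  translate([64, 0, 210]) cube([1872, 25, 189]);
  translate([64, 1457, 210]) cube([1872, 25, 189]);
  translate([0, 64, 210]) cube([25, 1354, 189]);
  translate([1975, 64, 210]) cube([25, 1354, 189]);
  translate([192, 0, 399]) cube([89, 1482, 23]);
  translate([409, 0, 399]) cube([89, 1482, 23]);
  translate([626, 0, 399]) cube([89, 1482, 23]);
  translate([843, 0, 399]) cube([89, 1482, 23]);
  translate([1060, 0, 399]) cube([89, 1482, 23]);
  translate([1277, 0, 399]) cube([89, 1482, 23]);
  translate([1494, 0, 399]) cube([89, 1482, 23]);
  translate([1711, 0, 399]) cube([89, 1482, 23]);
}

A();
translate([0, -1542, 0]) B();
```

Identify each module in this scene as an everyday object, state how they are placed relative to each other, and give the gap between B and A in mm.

The bed frame's nearest face is 60 mm from the house frame's −y face.

A is a house frame. B is a bed frame. The bed frame is on the floor beside the house frame on its −y side. The gap between the bed frame and the house frame is 60 mm.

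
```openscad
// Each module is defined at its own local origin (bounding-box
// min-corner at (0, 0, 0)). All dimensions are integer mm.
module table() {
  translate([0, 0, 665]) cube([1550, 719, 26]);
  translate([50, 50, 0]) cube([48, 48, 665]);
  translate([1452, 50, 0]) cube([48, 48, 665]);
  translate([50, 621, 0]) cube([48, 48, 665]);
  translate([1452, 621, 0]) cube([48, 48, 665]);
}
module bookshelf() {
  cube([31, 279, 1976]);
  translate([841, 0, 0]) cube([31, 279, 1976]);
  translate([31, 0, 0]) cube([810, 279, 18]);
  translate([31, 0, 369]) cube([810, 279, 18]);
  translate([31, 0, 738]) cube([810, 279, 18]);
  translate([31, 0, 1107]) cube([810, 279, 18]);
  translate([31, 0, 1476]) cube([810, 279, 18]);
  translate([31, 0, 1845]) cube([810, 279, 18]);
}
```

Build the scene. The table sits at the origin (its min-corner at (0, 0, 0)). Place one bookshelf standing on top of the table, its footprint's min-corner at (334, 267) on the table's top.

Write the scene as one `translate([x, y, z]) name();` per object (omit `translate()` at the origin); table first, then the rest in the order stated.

table();
translate([334, 267, 691]) bookshelf();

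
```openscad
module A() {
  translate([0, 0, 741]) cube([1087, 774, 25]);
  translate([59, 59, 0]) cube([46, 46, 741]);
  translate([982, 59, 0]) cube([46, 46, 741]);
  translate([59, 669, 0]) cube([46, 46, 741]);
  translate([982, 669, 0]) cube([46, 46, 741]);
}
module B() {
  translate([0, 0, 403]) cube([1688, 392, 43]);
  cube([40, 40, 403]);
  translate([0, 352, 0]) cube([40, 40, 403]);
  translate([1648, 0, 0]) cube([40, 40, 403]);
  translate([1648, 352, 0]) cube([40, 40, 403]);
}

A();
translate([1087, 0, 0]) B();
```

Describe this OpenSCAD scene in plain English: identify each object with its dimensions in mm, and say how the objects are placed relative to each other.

A is a rectangular dining table. The top is 1087×774×25 mm with its upper surface at z = 766 mm. It stands on four 46×46 mm square legs, each inset 59 mm from the nearest pair of top edges, running from the floor to the underside of the top.

B is a long wooden bench with a 1688 mm (x) × 392 mm (y) seat, 43 mm thick, its top surface 446 mm above the floor. Four 40 mm square legs at the seat corners, flush with the edges, run from z = 0 to the seat underside.

The bench is against the table's +x side, with their −y faces flush.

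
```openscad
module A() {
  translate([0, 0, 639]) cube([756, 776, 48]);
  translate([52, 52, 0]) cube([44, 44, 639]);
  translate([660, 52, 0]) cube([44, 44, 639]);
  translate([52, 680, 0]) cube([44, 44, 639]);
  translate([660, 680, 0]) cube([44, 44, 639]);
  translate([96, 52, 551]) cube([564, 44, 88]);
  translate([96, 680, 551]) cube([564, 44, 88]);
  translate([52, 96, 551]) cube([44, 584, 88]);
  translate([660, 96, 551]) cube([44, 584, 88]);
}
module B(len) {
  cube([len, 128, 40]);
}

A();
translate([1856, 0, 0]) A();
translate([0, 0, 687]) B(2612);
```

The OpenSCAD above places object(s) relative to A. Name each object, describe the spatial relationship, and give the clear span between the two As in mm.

Second table starts at x = 1856; first ends at x = 756; clear span = 1856 − 756 = 1100 mm.

A is a table. B is a beam. A beam spans the tops of two tables. The clear span between the two tables is 1100 mm.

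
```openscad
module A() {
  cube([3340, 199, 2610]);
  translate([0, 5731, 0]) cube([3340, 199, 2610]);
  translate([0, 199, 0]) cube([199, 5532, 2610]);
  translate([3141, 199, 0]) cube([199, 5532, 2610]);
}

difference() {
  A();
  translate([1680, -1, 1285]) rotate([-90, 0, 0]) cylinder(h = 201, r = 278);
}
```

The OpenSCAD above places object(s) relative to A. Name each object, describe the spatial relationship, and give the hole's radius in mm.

A is a house frame. The house frame has a circular hole through its front wall. The hole's radius is 278 mm.

The subtracted cylinder has r = 278 mm.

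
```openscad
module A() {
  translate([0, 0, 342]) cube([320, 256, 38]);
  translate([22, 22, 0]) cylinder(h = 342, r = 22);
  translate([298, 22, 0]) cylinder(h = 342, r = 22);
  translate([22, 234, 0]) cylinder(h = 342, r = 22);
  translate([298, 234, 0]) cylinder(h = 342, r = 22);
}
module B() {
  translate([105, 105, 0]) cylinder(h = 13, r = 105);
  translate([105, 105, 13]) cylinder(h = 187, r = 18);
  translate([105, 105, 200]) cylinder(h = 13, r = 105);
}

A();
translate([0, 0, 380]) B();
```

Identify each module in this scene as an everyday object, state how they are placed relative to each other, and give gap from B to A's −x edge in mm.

The spool's min-x is at 0; the stool's min-x is 0; gap = 0 mm.

A is a stool. B is a spool. The spool is on top of the stool. The gap from the spool to the stool's −x edge is 0 mm.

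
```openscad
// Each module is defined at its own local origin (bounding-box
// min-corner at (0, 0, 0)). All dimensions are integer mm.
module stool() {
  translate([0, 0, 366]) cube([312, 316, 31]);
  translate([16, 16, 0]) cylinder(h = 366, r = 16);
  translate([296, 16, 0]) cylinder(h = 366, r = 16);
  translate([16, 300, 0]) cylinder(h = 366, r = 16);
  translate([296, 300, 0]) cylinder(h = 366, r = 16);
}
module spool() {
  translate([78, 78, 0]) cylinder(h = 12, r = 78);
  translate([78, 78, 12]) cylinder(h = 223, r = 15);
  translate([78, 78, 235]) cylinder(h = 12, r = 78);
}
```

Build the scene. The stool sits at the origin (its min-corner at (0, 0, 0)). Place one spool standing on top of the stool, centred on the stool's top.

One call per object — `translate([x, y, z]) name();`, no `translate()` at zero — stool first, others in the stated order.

stool();
translate([78, 80, 397]) spool();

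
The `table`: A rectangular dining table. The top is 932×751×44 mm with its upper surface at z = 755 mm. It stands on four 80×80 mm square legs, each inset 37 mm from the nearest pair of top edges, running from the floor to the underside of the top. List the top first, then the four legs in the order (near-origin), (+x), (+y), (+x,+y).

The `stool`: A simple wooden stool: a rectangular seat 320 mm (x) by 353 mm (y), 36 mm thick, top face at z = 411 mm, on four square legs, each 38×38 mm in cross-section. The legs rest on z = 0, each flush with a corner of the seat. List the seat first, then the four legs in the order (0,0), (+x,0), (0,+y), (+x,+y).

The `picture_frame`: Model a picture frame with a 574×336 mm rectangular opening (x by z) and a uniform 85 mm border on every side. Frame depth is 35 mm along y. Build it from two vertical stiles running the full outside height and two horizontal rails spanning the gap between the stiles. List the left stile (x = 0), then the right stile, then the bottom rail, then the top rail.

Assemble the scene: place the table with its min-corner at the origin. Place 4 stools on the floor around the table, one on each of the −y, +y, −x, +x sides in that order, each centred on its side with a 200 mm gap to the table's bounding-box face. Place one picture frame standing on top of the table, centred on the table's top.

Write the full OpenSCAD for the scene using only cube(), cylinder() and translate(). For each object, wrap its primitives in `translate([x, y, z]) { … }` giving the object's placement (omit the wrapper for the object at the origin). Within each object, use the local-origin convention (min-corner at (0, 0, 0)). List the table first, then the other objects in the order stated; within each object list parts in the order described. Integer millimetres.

translate([0, 0, 711]) cube([932, 751, 44]);
translate([37, 37, 0]) cube([80, 80, 711]);
translate([815, 37, 0]) cube([80, 80, 711]);
translate([37, 634, 0]) cube([80, 80, 711]);
translate([815, 634, 0]) cube([80, 80, 711]);
translate([306, -553, 0]) {
  translate([0, 0, 375]) cube([320, 353, 36]);
  cube([38, 38, 375]);
  translate([282, 0, 0]) cube([38, 38, 375]);
  translate([0, 315, 0]) cube([38, 38, 375]);
  translate([282, 315, 0]) cube([38, 38, 375]);
}
translate([306, 951, 0]) {
  translate([0, 0, 375]) cube([320, 353, 36]);
  cube([38, 38, 375]);
  translate([282, 0, 0]) cube([38, 38, 375]);
  translate([0, 315, 0]) cube([38, 38, 375]);
  translate([282, 315, 0]) cube([38, 38, 375]);
}
translate([-520, 199, 0]) {
  translate([0, 0, 375]) cube([320, 353, 36]);
  cube([38, 38, 375]);
  translate([282, 0, 0]) cube([38, 38, 375]);
  translate([0, 315, 0]) cube([38, 38, 375]);
  translate([282, 315, 0]) cube([38, 38, 375]);
}
translate([1132, 199, 0]) {
  translate([0, 0, 375]) cube([320, 353, 36]);
  cube([38, 38, 375]);
  translate([282, 0, 0]) cube([38, 38, 375]);
  translate([0, 315, 0]) cube([38, 38, 375]);
  translate([282, 315, 0]) cube([38, 38, 375]);
}
translate([94, 358, 755]) {
  cube([85, 35, 506]);
  translate([659, 0, 0]) cube([85, 35, 506]);
  translate([85, 0, 0]) cube([574, 35, 85]);
  translate([85, 0, 421]) cube([574, 35, 85]);
}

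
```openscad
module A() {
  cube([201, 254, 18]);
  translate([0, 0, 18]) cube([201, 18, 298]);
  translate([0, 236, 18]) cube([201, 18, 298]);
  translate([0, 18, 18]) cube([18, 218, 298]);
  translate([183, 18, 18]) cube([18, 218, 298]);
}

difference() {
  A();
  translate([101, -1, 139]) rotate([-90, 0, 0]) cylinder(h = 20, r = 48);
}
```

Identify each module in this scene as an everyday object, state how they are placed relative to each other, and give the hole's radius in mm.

A is an open box. The open box has a circular hole through its front wall. The hole's radius is 48 mm.

The subtracted cylinder has r = 48 mm.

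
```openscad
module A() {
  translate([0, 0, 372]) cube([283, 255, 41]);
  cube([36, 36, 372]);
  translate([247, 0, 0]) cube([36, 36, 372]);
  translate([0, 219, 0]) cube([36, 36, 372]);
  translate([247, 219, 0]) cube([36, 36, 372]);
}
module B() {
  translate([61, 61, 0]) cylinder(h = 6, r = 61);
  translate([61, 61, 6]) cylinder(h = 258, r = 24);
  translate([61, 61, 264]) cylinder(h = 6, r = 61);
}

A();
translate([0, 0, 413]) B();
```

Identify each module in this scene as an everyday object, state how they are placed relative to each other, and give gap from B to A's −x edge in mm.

The spool's min-x is at 0; the stool's min-x is 0; gap = 0 mm.

A is a stool. B is a spool. The spool is on top of the stool. The gap from the spool to the stool's −x edge is 0 mm.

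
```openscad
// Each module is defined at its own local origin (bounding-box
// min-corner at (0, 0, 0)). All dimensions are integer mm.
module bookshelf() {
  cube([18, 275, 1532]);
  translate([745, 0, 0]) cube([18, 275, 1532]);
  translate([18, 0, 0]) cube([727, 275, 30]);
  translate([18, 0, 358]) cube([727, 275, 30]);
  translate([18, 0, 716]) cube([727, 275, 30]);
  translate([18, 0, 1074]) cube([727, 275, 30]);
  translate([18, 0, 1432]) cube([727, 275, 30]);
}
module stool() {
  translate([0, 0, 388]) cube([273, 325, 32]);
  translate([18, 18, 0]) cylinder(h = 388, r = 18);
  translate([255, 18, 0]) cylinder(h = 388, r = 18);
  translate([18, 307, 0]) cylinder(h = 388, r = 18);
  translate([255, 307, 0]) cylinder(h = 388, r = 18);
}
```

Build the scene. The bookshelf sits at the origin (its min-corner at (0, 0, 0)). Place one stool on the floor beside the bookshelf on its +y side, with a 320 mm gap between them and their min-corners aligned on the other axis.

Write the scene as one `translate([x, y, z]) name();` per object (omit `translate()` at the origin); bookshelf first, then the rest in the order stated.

bookshelf();
translate([0, 595, 0]) stool();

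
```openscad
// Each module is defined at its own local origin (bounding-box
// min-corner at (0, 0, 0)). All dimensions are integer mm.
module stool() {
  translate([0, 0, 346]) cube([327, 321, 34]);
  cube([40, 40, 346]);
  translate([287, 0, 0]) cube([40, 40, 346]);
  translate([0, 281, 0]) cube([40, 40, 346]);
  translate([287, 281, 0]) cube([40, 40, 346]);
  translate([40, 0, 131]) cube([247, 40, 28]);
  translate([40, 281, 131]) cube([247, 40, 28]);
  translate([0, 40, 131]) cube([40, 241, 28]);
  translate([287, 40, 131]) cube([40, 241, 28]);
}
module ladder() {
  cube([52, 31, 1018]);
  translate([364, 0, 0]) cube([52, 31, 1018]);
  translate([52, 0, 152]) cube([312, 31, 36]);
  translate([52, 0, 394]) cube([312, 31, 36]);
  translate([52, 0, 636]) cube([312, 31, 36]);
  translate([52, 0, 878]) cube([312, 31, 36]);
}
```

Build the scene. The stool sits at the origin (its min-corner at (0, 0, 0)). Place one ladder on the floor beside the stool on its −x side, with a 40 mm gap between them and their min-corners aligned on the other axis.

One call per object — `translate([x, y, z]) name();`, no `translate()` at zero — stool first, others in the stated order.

stool();
translate([-456, 0, 0]) ladder();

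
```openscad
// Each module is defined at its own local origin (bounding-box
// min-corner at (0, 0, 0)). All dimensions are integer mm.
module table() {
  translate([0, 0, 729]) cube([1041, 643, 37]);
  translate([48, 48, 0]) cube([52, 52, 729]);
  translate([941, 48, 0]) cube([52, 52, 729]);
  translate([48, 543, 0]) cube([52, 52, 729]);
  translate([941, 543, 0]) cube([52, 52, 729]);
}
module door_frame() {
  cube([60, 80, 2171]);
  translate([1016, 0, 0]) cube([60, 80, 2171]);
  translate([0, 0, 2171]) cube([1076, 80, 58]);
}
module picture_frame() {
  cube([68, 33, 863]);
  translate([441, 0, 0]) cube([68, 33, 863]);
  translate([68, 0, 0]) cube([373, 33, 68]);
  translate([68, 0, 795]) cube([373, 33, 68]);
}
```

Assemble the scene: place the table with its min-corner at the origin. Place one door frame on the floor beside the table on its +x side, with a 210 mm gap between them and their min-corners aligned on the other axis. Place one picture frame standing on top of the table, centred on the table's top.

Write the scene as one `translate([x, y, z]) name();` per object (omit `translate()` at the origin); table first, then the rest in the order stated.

table();
translate([1251, 0, 0]) door_frame();
translate([266, 305, 766]) picture_frame();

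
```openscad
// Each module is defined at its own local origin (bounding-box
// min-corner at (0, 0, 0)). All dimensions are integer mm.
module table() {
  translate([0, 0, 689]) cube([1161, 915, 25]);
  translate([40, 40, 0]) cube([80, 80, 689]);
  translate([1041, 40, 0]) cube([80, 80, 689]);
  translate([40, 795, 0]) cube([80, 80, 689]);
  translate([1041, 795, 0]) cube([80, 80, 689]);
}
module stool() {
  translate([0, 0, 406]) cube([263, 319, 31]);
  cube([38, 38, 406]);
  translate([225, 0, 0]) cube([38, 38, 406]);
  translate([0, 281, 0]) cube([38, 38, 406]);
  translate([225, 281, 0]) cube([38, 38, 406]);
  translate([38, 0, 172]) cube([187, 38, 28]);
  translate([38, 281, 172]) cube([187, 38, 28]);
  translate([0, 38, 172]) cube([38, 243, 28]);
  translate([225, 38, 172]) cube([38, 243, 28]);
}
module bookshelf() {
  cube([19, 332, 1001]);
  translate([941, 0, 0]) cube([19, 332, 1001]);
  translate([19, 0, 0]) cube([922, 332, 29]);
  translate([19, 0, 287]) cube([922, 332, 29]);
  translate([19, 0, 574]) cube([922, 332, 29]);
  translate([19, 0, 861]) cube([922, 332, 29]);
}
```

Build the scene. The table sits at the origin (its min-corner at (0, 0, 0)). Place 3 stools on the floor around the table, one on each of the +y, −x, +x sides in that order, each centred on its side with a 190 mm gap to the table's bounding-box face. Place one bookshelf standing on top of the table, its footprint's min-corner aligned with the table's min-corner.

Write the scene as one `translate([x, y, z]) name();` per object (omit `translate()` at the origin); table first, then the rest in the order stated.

table();
translate([449, 1105, 0]) stool();
translate([-453, 298, 0]) stool();
translate([1351, 298, 0]) stool();
translate([0, 0, 714]) bookshelf();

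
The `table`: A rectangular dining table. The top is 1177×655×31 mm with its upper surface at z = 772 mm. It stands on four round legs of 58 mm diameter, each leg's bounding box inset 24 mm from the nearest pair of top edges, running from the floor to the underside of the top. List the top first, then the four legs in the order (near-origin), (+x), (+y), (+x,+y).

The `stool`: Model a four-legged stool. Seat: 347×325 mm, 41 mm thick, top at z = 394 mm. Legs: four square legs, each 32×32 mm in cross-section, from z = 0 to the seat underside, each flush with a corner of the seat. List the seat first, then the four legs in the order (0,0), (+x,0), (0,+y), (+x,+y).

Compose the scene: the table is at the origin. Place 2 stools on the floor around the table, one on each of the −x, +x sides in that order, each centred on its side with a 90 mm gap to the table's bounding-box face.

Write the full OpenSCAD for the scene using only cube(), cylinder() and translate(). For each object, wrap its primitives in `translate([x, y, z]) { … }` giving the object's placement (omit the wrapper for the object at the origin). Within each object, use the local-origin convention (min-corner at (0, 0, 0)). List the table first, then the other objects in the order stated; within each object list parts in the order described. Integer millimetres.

translate([0, 0, 741]) cube([1177, 655, 31]);
translate([53, 53, 0]) cylinder(h = 741, r = 29);
translate([1124, 53, 0]) cylinder(h = 741, r = 29);
translate([53, 602, 0]) cylinder(h = 741, r = 29);
translate([1124, 602, 0]) cylinder(h = 741, r = 29);
translate([-437, 165, 0]) {
  translate([0, 0, 353]) cube([347, 325, 41]);
  cube([32, 32, 353]);
  translate([315, 0, 0]) cube([32, 32, 353]);
  translate([0, 293, 0]) cube([32, 32, 353]);
  translate([315, 293, 0]) cube([32, 32, 353]);
}
translate([1267, 165, 0]) {
  translate([0, 0, 353]) cube([347, 325, 41]);
  cube([32, 32, 353]);
  translate([315, 0, 0]) cube([32, 32, 353]);
  translate([0, 293, 0]) cube([32, 32, 353]);
  translate([315, 293, 0]) cube([32, 32, 353]);
}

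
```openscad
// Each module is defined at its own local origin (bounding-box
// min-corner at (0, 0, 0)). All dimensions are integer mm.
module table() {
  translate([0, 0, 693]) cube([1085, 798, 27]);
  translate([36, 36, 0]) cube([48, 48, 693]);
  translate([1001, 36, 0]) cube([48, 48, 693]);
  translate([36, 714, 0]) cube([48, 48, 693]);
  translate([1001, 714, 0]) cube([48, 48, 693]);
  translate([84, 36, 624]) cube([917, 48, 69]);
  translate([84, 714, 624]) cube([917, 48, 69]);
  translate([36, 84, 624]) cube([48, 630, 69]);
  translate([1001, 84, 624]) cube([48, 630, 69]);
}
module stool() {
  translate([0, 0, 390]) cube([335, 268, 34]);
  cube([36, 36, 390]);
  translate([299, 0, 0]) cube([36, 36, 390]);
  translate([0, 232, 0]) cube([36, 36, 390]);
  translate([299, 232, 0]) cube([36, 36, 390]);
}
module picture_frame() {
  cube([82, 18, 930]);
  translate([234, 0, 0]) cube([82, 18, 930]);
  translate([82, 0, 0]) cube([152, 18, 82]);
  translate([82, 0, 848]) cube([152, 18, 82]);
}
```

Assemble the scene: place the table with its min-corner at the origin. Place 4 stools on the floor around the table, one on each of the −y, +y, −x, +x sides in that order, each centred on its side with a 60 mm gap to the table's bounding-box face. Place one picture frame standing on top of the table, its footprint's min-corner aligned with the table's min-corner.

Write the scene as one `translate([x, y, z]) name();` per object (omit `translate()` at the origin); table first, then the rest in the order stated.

table();
translate([375, -328, 0]) stool();
translate([375, 858, 0]) stool();
translate([-395, 265, 0]) stool();
translate([1145, 265, 0]) stool();
translate([0, 0, 720]) picture_frame();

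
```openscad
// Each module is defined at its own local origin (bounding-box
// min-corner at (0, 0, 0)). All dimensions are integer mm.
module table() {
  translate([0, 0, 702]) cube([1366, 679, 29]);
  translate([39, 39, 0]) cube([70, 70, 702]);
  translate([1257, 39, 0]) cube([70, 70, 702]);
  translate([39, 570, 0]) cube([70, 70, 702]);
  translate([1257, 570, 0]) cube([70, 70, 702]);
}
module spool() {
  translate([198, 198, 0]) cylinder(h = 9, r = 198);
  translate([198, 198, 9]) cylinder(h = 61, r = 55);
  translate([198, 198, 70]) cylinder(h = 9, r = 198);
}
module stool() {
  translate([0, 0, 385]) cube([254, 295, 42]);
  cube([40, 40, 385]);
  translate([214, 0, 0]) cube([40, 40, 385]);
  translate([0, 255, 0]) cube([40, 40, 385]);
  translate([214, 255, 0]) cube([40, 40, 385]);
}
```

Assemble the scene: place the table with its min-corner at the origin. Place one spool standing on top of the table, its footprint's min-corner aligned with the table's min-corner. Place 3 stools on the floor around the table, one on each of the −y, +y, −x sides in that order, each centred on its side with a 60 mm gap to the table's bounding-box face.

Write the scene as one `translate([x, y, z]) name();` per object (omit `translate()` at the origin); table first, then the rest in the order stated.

table();
translate([0, 0, 731]) spool();
translate([556, -355, 0]) stool();
translate([556, 739, 0]) stool();
translate([-314, 192, 0]) stool();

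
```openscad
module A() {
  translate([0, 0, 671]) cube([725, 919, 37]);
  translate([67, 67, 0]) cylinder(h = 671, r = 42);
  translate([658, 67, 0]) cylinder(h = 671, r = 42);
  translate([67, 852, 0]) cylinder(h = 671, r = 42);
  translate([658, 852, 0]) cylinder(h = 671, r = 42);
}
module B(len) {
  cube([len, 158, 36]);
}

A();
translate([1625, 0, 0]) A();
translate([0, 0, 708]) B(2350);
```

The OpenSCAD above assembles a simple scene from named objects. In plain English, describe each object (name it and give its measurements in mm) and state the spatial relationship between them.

A is a rectangular dining table. The top is 725×919×37 mm with its upper surface at z = 708 mm. It stands on four round legs of 84 mm diameter, each leg's bounding box inset 25 mm from the nearest pair of top edges, running from the floor to the underside of the top.

B is a rectangular beam 2350 mm long (x), 158 mm deep (y), 36 mm thick (z).

The beam spans the tops of two tables placed 900 mm apart, resting at z = 708 mm.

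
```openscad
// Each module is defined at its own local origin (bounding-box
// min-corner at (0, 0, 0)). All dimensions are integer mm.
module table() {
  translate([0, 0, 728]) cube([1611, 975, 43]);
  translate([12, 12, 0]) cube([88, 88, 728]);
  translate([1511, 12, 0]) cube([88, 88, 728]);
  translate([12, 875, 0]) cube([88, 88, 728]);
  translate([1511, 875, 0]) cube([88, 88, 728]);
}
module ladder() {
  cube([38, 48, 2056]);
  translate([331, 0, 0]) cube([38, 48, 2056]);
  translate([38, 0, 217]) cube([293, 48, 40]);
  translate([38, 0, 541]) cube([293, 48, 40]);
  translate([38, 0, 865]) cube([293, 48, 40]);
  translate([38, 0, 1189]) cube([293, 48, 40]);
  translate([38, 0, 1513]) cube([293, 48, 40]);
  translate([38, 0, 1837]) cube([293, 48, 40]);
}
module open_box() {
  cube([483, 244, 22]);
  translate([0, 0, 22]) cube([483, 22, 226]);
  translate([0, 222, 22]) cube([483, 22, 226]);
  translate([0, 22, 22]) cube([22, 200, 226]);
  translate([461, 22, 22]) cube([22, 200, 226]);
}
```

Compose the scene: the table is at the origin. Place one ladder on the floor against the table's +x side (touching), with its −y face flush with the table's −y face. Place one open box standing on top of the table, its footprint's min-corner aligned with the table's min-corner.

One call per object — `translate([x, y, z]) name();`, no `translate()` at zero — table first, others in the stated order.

table();
translate([1611, 0, 0]) ladder();
translate([0, 0, 771]) open_box();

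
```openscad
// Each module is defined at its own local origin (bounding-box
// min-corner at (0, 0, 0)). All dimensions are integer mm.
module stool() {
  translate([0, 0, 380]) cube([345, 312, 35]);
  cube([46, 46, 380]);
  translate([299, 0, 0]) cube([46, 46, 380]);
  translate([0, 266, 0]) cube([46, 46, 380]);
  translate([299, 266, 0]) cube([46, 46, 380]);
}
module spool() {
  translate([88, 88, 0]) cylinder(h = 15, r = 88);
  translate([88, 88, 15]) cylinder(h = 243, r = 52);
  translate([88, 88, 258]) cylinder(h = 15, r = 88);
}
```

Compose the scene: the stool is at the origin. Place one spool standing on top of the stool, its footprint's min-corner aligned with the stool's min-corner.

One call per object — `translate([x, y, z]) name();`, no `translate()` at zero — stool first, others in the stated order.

stool();
translate([0, 0, 415]) spool();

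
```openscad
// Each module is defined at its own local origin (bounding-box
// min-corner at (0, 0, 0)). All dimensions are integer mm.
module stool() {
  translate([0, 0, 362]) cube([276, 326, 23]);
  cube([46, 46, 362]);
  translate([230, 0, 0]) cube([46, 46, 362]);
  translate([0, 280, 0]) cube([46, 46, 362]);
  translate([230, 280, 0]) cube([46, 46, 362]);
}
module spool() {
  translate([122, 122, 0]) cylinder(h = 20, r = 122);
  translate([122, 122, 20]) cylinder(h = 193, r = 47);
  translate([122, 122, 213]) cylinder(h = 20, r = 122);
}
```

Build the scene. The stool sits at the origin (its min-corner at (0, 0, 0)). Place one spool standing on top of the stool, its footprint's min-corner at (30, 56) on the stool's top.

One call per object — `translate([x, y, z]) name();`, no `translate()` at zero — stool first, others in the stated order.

stool();
translate([30, 56, 385]) spool();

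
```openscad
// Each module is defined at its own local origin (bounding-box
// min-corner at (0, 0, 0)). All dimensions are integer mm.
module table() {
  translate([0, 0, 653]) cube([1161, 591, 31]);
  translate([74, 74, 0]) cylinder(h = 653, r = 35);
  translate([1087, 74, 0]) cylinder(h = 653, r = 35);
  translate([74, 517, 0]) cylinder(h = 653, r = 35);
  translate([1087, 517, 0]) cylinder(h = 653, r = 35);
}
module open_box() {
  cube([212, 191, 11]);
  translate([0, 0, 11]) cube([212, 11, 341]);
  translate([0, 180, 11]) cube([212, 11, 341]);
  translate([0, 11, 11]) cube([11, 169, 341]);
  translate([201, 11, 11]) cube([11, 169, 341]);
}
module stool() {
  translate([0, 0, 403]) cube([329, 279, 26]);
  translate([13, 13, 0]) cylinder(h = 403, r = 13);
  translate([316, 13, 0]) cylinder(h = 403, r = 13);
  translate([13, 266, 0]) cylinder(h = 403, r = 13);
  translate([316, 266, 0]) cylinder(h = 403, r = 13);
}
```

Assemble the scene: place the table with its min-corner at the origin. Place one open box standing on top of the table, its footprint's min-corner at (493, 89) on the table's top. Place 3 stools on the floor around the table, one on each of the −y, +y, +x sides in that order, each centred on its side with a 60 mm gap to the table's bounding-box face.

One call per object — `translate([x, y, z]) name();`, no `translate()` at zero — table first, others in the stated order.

table();
translate([493, 89, 684]) open_box();
translate([416, -339, 0]) stool();
translate([416, 651, 0]) stool();
translate([1221, 156, 0]) stool();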